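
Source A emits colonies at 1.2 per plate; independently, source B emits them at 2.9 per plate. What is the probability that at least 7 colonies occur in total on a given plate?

Independent Poisson processes superpose: combined rate λ = 1.2 + 2.9 = 4.1 per plate.
So μ = 4.1.
P(N ≥ 7) = 1 − P(N ≤ 6) ≈ 0.1214.

0.1214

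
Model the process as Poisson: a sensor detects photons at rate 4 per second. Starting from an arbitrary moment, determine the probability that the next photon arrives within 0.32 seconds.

0.7220

Inter-arrival times are exponential with rate λ = 4 per second.
P(T ≤ 0.32) = 1 − e^(−λt) = 1 − e^(−4 × 0.32) = 1 − e^(−1.28) ≈ 0.7220.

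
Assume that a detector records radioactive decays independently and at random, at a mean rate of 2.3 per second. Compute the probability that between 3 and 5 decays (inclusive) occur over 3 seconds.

0.2817

Over the interval, μ = 2.3 × 3 = 6.9 (3 seconds).
P(3 ≤ N ≤ 5) = Σ_{j=3}^{5} e^(−6.9) · 6.9^j/j! ≈ 0.2817.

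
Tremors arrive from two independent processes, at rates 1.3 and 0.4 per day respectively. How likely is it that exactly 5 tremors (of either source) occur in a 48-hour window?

0.1264

Independent Poisson processes superpose: combined rate λ = 1.3 + 0.4 = 1.7 per day.
Over the interval, μ = 1.7 × 2 = 3.4 (a 48-hour window = 2 days).
P(N = 5) = e^(−3.4) · 3.4^5/5! ≈ 0.1264.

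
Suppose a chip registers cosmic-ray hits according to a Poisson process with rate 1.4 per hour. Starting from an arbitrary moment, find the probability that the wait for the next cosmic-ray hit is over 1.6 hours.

The wait for the next event is exponential with rate λ = 1.4 per hour.
P(T > 1.6) = e^(−λt) = e^(−1.4 × 1.6) = e^(−2.24) ≈ 0.1065.

0.1065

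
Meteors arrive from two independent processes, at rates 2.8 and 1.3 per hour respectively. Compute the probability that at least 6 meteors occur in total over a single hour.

Independent Poisson processes superpose: combined rate λ = 2.8 + 1.3 = 4.1 per hour.
So μ = 4.1.
P(N ≥ 6) = 1 − P(N ≤ 5) ≈ 0.2307.

0.2307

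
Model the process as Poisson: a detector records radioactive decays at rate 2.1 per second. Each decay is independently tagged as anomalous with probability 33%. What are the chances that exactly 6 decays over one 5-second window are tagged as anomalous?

0.0752

Thinning: the decays that are tagged as anomalous themselves form a Poisson process with rate 0.33 × 2.1 = 0.693 per second.
Over the interval, μ = 0.693 × 5 = 3.465 (a 5-second window = 5 seconds).
P(N = 6) = e^(−3.465) · 3.465^6/6! ≈ 0.0752.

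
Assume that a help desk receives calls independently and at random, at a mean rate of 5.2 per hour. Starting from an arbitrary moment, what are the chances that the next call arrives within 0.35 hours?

0.8380

Inter-arrival times are exponential with rate λ = 5.2 per hour.
P(T ≤ 0.35) = 1 − e^(−λt) = 1 − e^(−5.2 × 0.35) = 1 − e^(−1.82) ≈ 0.8380.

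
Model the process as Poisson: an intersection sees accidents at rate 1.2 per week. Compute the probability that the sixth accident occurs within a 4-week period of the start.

Over the interval, μ = 1.2 × 4 = 4.8 (a 4-week period = 4 weeks).
The sixth arrival falls in the interval iff at least 6 events occur there: P(S_6 ≤ t) = P(N ≥ 6) = 1 − P(N ≤ 5) ≈ 0.3490.

0.3490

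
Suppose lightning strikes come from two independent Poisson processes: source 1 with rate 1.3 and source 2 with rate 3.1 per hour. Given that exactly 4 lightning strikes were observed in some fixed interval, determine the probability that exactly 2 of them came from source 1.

0.2600

Given the total, each event is independently from source 1 with probability p = λ_1/(λ_1+λ_2) = 1.3/4.4 ≈ 0.2955.
So K ~ Binomial(4, 1.3/4.4): P(K = 2) = C(4,2) · (1.3/4.4)^2 · (3.1/4.4)^2 ≈ 0.2600.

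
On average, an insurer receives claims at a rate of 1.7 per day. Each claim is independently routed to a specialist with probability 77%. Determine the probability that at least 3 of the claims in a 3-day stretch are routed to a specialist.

Thinning: the claims that are routed to a specialist themselves form a Poisson process with rate 0.77 × 1.7 = 1.309 per day.
Over the interval, μ = 1.309 × 3 = 3.927 (a 3-day stretch = 3 days).
P(N ≥ 3) = 1 − P(N ≤ 2) ≈ 0.7510.

0.7510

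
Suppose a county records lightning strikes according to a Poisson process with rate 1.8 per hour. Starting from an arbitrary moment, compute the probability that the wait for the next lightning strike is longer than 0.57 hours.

0.3584

The wait for the next event is exponential with rate λ = 1.8 per hour.
P(T > 0.57) = e^(−λt) = e^(−1.8 × 0.57) = e^(−1.026) ≈ 0.3584.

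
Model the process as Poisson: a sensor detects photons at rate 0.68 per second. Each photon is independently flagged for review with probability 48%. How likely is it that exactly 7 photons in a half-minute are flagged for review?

0.0957

Thinning: the photons that are flagged for review themselves form a Poisson process with rate 0.48 × 0.68 = 0.3264 per second.
Over the interval, μ = 0.3264 × 30 = 9.792 (a half-minute = 30 seconds).
P(N = 7) = e^(−9.792) · 9.792^7/7! ≈ 0.0957.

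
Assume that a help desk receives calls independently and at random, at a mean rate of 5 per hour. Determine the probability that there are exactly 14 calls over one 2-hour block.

0.0521

Over the interval, μ = 5 × 2 = 10 (a 2-hour block = 2 hours).
P(N = 14) = e^(−μ) μ^14/14! = e^(−10) · 10^14/87178291200 ≈ 0.0521.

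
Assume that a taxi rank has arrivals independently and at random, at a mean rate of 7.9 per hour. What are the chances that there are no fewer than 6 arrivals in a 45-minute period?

0.5422

Over the interval, μ = 7.9 × 0.75 = 5.925 (a 45-minute period = 0.75 hours).
P(N ≥ 6) = 1 − P(N ≤ 5) = 1 − Σ_{j=0}^{5} e^(−μ) μ^j/j! ≈ 0.5422.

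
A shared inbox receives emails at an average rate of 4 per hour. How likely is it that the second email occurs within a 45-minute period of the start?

0.8009

Over the interval, μ = 4 × 0.75 = 3 (a 45-minute period = 0.75 hours).
The second arrival falls in the interval iff at least 2 events occur there: P(S_2 ≤ t) = P(N ≥ 2) = 1 − P(N ≤ 1) ≈ 0.8009.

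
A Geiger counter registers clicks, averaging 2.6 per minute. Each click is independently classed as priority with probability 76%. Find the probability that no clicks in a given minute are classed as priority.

Thinning: the clicks that are classed as priority themselves form a Poisson process with rate 0.76 × 2.6 = 1.976 per minute.
So μ = 1.976.
P(N = 0) = e^(−1.976) · 1.976^0/0! ≈ 0.1386.

0.1386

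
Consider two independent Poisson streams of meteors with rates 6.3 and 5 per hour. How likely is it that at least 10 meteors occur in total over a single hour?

Independent Poisson processes superpose: combined rate λ = 6.3 + 5 = 11.3 per hour.
So μ = 11.3.
P(N ≥ 10) = 1 − P(N ≤ 9) ≈ 0.6911.

0.6911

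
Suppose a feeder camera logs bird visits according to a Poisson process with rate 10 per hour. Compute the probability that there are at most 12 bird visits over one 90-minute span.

Over the interval, μ = 10 × 1.5 = 15 (a 90-minute span = 1.5 hours).
P(N ≤ 12) = Σ_{j=0}^{12} e^(−μ) μ^j/j! ≈ 0.2676.

0.2676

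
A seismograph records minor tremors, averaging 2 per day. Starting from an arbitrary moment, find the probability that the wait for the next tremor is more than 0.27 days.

The wait for the next event is exponential with rate λ = 2 per day.
P(T > 0.27) = e^(−λt) = e^(−2 × 0.27) = e^(−0.54) ≈ 0.5827.

0.5827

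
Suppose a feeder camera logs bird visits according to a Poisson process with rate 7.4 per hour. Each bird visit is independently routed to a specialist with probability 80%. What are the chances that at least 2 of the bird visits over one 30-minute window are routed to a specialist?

Thinning: the bird visits that are routed to a specialist themselves form a Poisson process with rate 0.8 × 7.4 = 5.92 per hour.
Over the interval, μ = 5.92 × 0.5 = 2.96 (a 30-minute window = 0.5 hours).
P(N ≥ 2) = 1 − P(N ≤ 1) ≈ 0.7948.

0.7948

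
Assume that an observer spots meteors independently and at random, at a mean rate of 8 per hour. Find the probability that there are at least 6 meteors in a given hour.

With mean μ = 8 per hour,
P(N ≥ 6) = 1 − P(N ≤ 5) = 1 − Σ_{j=0}^{5} e^(−μ) μ^j/j! ≈ 0.8088.

0.8088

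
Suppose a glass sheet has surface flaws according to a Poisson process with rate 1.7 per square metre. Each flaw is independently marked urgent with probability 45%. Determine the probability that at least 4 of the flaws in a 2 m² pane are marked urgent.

Thinning: the flaws that are marked urgent themselves form a Poisson process with rate 0.45 × 1.7 = 0.765 per square metre.
Over the interval, μ = 0.765 × 2 = 1.53 (a 2 m² pane = 2 square metres).
P(N ≥ 4) = 1 − P(N ≤ 3) ≈ 0.0695.

0.0695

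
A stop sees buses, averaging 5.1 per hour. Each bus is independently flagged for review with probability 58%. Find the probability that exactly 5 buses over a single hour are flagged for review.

0.0980

Thinning: the buses that are flagged for review themselves form a Poisson process with rate 0.58 × 5.1 = 2.958 per hour.
So μ = 2.958.
P(N = 5) = e^(−2.958) · 2.958^5/5! ≈ 0.0980.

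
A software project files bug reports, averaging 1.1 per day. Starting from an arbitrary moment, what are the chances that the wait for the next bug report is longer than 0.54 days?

0.5521

The wait for the next event is exponential with rate λ = 1.1 per day.
P(T > 0.54) = e^(−λt) = e^(−1.1 × 0.54) = e^(−0.594) ≈ 0.5521.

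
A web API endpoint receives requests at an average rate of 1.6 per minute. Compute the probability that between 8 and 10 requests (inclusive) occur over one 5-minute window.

Over the interval, μ = 1.6 × 5 = 8 (a 5-minute window = 5 minutes).
P(8 ≤ N ≤ 10) = Σ_{j=8}^{10} e^(−8) · 8^j/j! ≈ 0.3629.

0.3629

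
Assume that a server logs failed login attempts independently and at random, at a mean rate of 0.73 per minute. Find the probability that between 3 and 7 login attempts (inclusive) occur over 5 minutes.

0.6730

Over the interval, μ = 0.73 × 5 = 3.65 (5 minutes).
P(3 ≤ N ≤ 7) = Σ_{j=3}^{7} e^(−3.65) · 3.65^j/j! ≈ 0.6730.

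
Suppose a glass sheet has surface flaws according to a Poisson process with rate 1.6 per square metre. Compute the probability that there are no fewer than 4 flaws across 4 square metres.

Over the interval, μ = 1.6 × 4 = 6.4 (4 square metres).
P(N ≥ 4) = 1 − P(N ≤ 3) = 1 − Σ_{j=0}^{3} e^(−μ) μ^j/j! ≈ 0.8811.

0.8811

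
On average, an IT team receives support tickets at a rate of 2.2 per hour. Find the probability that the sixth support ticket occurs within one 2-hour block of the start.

Over the interval, μ = 2.2 × 2 = 4.4 (a 2-hour block = 2 hours).
The sixth arrival falls in the interval iff at least 6 events occur there: P(S_6 ≤ t) = P(N ≥ 6) = 1 − P(N ≤ 5) ≈ 0.2801.

0.2801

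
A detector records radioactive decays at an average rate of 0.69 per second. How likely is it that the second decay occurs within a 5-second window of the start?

0.8587

Over the interval, μ = 0.69 × 5 = 3.45 (a 5-second window = 5 seconds).
The second arrival falls in the interval iff at least 2 events occur there: P(S_2 ≤ t) = P(N ≥ 2) = 1 − P(N ≤ 1) ≈ 0.8587.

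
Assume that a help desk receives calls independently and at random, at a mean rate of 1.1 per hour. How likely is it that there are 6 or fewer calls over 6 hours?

Over the interval, μ = 1.1 × 6 = 6.6 (6 hours).
P(N ≤ 6) = Σ_{j=0}^{6} e^(−μ) μ^j/j! ≈ 0.5108.

0.5108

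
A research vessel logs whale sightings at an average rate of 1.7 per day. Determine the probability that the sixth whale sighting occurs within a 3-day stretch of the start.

Over the interval, μ = 1.7 × 3 = 5.1 (a 3-day stretch = 3 days).
The sixth arrival falls in the interval iff at least 6 events occur there: P(S_6 ≤ t) = P(N ≥ 6) = 1 − P(N ≤ 5) ≈ 0.4016.

0.4016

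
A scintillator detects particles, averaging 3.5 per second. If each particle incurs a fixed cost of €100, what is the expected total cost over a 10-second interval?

€3500

E[N] = 3.5 × 10 = 35 (a 10-second interval = 10 seconds); E[cost] = 35 × €100 = €3500.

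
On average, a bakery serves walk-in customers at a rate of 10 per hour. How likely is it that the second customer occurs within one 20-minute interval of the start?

0.8454

Over the interval, μ = 10 × 1/3 ≈ 3.33333 (a 20-minute interval = 1/3 hours).
The second arrival falls in the interval iff at least 2 events occur there: P(S_2 ≤ t) = P(N ≥ 2) = 1 − P(N ≤ 1) ≈ 0.8454.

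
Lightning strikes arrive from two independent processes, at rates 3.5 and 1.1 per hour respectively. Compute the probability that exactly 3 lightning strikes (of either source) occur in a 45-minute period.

0.2173

Independent Poisson processes superpose: combined rate λ = 3.5 + 1.1 = 4.6 per hour.
Over the interval, μ = 4.6 × 0.75 = 3.45 (a 45-minute period = 0.75 hours).
P(N = 3) = e^(−3.45) · 3.45^3/3! ≈ 0.2173.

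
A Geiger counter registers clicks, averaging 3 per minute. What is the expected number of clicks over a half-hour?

90

E[N] = λt = 3 × 30 = 90 (a half-hour = 30 minutes).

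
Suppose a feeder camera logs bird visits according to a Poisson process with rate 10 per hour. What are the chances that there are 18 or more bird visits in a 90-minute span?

Over the interval, μ = 10 × 1.5 = 15 (a 90-minute span = 1.5 hours).
P(N ≥ 18) = 1 − P(N ≤ 17) = 1 − Σ_{j=0}^{17} e^(−μ) μ^j/j! ≈ 0.2511.

0.2511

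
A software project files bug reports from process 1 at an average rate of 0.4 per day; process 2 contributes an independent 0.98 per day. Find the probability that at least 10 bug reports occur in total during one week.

0.4989

Independent Poisson processes superpose: combined rate λ = 0.4 + 0.98 = 1.38 per day.
Over the interval, μ = 1.38 × 7 = 9.66 (a week = 7 days).
P(N ≥ 10) = 1 − P(N ≤ 9) ≈ 0.4989.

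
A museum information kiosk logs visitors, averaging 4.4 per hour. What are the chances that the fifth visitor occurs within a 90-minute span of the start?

Over the interval, μ = 4.4 × 1.5 = 6.6 (a 90-minute span = 1.5 hours).
The fifth arrival falls in the interval iff at least 5 events occur there: P(S_5 ≤ t) = P(N ≥ 5) = 1 − P(N ≤ 4) ≈ 0.7873.

0.7873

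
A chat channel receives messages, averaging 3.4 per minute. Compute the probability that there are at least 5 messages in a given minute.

With mean μ = 3.4 per minute,
P(N ≥ 5) = 1 − P(N ≤ 4) = 1 − Σ_{j=0}^{4} e^(−μ) μ^j/j! ≈ 0.2558.

0.2558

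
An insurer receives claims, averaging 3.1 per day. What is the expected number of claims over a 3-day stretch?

9.3

E[N] = λt = 3.1 × 3 = 9.3 (a 3-day stretch = 3 days).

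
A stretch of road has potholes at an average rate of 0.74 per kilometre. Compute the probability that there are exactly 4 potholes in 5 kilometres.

Over the interval, μ = 0.74 × 5 = 3.7 (5 kilometres).
P(N = 4) = e^(−μ) μ^4/4! = e^(−3.7) · 3.7^4/24 ≈ 0.1931.

0.1931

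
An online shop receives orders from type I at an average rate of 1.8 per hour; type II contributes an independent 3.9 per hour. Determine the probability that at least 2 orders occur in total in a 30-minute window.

0.7773

Independent Poisson processes superpose: combined rate λ = 1.8 + 3.9 = 5.7 per hour.
Over the interval, μ = 5.7 × 0.5 = 2.85 (a 30-minute window = 0.5 hours).
P(N ≥ 2) = 1 − P(N ≤ 1) ≈ 0.7773.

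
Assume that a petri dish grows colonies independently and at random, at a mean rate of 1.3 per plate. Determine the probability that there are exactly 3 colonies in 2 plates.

0.2176

Over the interval, μ = 1.3 × 2 = 2.6 (2 plates).
P(N = 3) = e^(−μ) μ^3/3! = e^(−2.6) · 2.6^3/6 ≈ 0.2176.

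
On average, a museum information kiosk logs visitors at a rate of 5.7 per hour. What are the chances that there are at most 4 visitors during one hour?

0.3272

With mean μ = 5.7 per hour,
P(N ≤ 4) = Σ_{j=0}^{4} e^(−μ) μ^j/j! ≈ 0.3272.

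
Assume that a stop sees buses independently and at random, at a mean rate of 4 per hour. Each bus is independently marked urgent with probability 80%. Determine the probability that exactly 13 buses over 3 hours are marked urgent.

Thinning: the buses that are marked urgent themselves form a Poisson process with rate 0.8 × 4 = 3.2 per hour.
Over the interval, μ = 3.2 × 3 = 9.6 (3 hours).
P(N = 13) = e^(−9.6) · 9.6^13/13! ≈ 0.0640.

0.0640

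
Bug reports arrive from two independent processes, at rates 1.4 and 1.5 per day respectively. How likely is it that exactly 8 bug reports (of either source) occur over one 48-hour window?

Independent Poisson processes superpose: combined rate λ = 1.4 + 1.5 = 2.9 per day.
Over the interval, μ = 2.9 × 2 = 5.8 (a 48-hour window = 2 days).
P(N = 8) = e^(−5.8) · 5.8^8/8! ≈ 0.0962.

0.0962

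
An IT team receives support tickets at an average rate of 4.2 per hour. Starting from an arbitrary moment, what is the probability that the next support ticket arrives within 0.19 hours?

Inter-arrival times are exponential with rate λ = 4.2 per hour.
P(T ≤ 0.19) = 1 − e^(−λt) = 1 − e^(−4.2 × 0.19) = 1 − e^(−0.798) ≈ 0.5498.

0.5498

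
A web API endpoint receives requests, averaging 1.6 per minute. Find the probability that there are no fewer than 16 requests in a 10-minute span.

Over the interval, μ = 1.6 × 10 = 16 (a 10-minute span = 10 minutes).
P(N ≥ 16) = 1 − P(N ≤ 15) = 1 − Σ_{j=0}^{15} e^(−μ) μ^j/j! ≈ 0.5333.

0.5333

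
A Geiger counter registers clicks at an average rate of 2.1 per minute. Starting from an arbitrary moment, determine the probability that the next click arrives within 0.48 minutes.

0.6351

Inter-arrival times are exponential with rate λ = 2.1 per minute.
P(T ≤ 0.48) = 1 − e^(−λt) = 1 − e^(−2.1 × 0.48) = 1 − e^(−1.008) ≈ 0.6351.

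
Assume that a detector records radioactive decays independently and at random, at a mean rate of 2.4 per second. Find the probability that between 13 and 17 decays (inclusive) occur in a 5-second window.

Over the interval, μ = 2.4 × 5 = 12 (a 5-second window = 5 seconds).
P(13 ≤ N ≤ 17) = Σ_{j=13}^{17} e^(−12) · 12^j/j! ≈ 0.3611.

0.3611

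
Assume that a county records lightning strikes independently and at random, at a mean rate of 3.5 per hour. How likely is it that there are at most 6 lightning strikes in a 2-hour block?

0.4497

Over the interval, μ = 3.5 × 2 = 7 (a 2-hour block = 2 hours).
P(N ≤ 6) = Σ_{j=0}^{6} e^(−μ) μ^j/j! ≈ 0.4497.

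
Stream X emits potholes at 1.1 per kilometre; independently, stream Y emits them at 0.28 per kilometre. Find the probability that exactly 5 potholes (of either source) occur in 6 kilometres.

Independent Poisson processes superpose: combined rate λ = 1.1 + 0.28 = 1.38 per kilometre.
Over the interval, μ = 1.38 × 6 = 8.28 (6 kilometres).
P(N = 5) = e^(−8.28) · 8.28^5/5! ≈ 0.0822.

0.0822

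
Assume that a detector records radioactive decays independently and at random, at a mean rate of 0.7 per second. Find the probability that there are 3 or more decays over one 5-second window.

0.6792

Over the interval, μ = 0.7 × 5 = 3.5 (a 5-second window = 5 seconds).
P(N ≥ 3) = 1 − P(N ≤ 2) = 1 − Σ_{j=0}^{2} e^(−μ) μ^j/j! ≈ 0.6792.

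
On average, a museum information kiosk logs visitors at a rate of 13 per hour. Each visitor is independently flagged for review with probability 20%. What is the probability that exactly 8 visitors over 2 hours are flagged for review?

0.0731

Thinning: the visitors that are flagged for review themselves form a Poisson process with rate 0.2 × 13 = 2.6 per hour.
Over the interval, μ = 2.6 × 2 = 5.2 (2 hours).
P(N = 8) = e^(−5.2) · 5.2^8/8! ≈ 0.0731.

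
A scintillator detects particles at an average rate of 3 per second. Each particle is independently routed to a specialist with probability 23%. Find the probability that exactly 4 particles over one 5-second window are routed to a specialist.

0.1874

Thinning: the particles that are routed to a specialist themselves form a Poisson process with rate 0.23 × 3 = 0.69 per second.
Over the interval, μ = 0.69 × 5 = 3.45 (a 5-second window = 5 seconds).
P(N = 4) = e^(−3.45) · 3.45^4/4! ≈ 0.1874.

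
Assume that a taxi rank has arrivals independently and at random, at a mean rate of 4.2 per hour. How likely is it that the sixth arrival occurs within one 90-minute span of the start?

Over the interval, μ = 4.2 × 1.5 = 6.3 (a 90-minute span = 1.5 hours).
The sixth arrival falls in the interval iff at least 6 events occur there: P(S_6 ≤ t) = P(N ≥ 6) = 1 − P(N ≤ 5) ≈ 0.6012.

0.6012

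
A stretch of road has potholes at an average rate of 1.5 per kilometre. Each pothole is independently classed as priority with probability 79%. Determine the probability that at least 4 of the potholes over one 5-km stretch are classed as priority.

Thinning: the potholes that are classed as priority themselves form a Poisson process with rate 0.79 × 1.5 = 1.185 per kilometre.
Over the interval, μ = 1.185 × 5 = 5.925 (a 5-km stretch = 5 kilometres).
P(N ≥ 4) = 1 − P(N ≤ 3) ≈ 0.8420.

0.8420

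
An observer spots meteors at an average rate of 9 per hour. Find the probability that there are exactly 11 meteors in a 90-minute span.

0.0932

Over the interval, μ = 9 × 1.5 = 13.5 (a 90-minute span = 1.5 hours).
P(N = 11) = e^(−μ) μ^11/11! = e^(−13.5) · 13.5^11/39916800 ≈ 0.0932.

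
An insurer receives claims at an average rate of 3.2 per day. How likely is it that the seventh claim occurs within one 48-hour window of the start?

Over the interval, μ = 3.2 × 2 = 6.4 (a 48-hour window = 2 days).
The seventh arrival falls in the interval iff at least 7 events occur there: P(S_7 ≤ t) = P(N ≥ 7) = 1 − P(N ≤ 6) ≈ 0.4577.

0.4577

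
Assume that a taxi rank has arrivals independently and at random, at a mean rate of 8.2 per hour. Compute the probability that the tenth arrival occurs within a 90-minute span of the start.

Over the interval, μ = 8.2 × 1.5 = 12.3 (a 90-minute span = 1.5 hours).
The tenth arrival falls in the interval iff at least 10 events occur there: P(S_10 ≤ t) = P(N ≥ 10) = 1 − P(N ≤ 9) ≈ 0.7828.

0.7828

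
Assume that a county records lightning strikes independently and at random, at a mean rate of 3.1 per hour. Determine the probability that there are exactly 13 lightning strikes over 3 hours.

Over the interval, μ = 3.1 × 3 = 9.3 (3 hours).
P(N = 13) = e^(−μ) μ^13/13! = e^(−9.3) · 9.3^13/6227020800 ≈ 0.0572.

0.0572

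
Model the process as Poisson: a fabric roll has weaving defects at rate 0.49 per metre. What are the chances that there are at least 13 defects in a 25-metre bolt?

Over the interval, μ = 0.49 × 25 = 12.25 (a 25-metre bolt = 25 metres).
P(N ≥ 13) = 1 − P(N ≤ 12) = 1 − Σ_{j=0}^{12} e^(−μ) μ^j/j! ≈ 0.4526.

0.4526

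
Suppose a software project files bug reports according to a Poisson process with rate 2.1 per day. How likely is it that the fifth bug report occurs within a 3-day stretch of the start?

Over the interval, μ = 2.1 × 3 = 6.3 (a 3-day stretch = 3 days).
The fifth arrival falls in the interval iff at least 5 events occur there: P(S_5 ≤ t) = P(N ≥ 5) = 1 − P(N ≤ 4) ≈ 0.7531.

0.7531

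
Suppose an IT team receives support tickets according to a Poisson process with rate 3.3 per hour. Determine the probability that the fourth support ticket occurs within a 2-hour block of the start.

Over the interval, μ = 3.3 × 2 = 6.6 (a 2-hour block = 2 hours).
The fourth arrival falls in the interval iff at least 4 events occur there: P(S_4 ≤ t) = P(N ≥ 4) = 1 − P(N ≤ 3) ≈ 0.8948.

0.8948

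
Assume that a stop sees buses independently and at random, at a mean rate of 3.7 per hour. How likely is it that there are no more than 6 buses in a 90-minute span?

0.6782

Over the interval, μ = 3.7 × 1.5 = 5.55 (a 90-minute span = 1.5 hours).
P(N ≤ 6) = Σ_{j=0}^{6} e^(−μ) μ^j/j! ≈ 0.6782.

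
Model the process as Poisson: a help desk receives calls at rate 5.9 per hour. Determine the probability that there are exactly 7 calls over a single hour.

0.1353

With mean μ = 5.9 per hour,
P(N = 7) = e^(−μ) μ^7/7! = e^(−5.9) · 5.9^7/5040 ≈ 0.1353.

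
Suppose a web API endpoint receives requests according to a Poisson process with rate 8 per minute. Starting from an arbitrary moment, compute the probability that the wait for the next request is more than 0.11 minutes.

The wait for the next event is exponential with rate λ = 8 per minute.
P(T > 0.11) = e^(−λt) = e^(−8 × 0.11) = e^(−0.88) ≈ 0.4148.

0.4148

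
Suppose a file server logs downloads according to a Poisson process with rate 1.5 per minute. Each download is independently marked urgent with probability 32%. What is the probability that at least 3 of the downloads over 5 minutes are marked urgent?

Thinning: the downloads that are marked urgent themselves form a Poisson process with rate 0.32 × 1.5 = 0.48 per minute.
Over the interval, μ = 0.48 × 5 = 2.4 (5 minutes).
P(N ≥ 3) = 1 − P(N ≤ 2) ≈ 0.4303.

0.4303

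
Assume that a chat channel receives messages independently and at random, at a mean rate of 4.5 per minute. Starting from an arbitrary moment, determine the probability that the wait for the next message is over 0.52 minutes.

0.0963

The wait for the next event is exponential with rate λ = 4.5 per minute.
P(T > 0.52) = e^(−λt) = e^(−4.5 × 0.52) = e^(−2.34) ≈ 0.0963.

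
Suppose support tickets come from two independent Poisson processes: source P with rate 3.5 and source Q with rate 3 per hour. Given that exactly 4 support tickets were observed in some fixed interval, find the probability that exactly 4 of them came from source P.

0.0841

Given the total, each event is independently from source P with probability p = λ_P/(λ_P+λ_Q) = 3.5/6.5 ≈ 0.5385.
So K ~ Binomial(4, 3.5/6.5): P(K = 4) = C(4,4) · (3.5/6.5)^4 · (3/6.5)^0 ≈ 0.0841.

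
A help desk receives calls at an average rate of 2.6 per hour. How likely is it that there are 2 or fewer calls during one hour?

0.5184

With mean μ = 2.6 per hour,
P(N ≤ 2) = Σ_{j=0}^{2} e^(−μ) μ^j/j! ≈ 0.5184.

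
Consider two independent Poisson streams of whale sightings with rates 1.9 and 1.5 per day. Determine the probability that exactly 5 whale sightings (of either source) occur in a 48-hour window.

0.1349

Independent Poisson processes superpose: combined rate λ = 1.9 + 1.5 = 3.4 per day.
Over the interval, μ = 3.4 × 2 = 6.8 (a 48-hour window = 2 days).
P(N = 5) = e^(−6.8) · 6.8^5/5! ≈ 0.1349.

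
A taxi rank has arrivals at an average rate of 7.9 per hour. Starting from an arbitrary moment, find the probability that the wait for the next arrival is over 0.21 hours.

0.1903

The wait for the next event is exponential with rate λ = 7.9 per hour.
P(T > 0.21) = e^(−λt) = e^(−7.9 × 0.21) = e^(−1.659) ≈ 0.1903.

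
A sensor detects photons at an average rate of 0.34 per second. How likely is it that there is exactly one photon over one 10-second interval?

Over the interval, μ = 0.34 × 10 = 3.4 (a 10-second interval = 10 seconds).
P(N = 1) = e^(−μ) μ^1/1! = e^(−3.4) · 3.4^1/1 ≈ 0.1135.

0.1135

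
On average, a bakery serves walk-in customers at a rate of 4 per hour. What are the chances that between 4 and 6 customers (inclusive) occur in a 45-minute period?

Over the interval, μ = 4 × 0.75 = 3 (a 45-minute period = 0.75 hours).
P(4 ≤ N ≤ 6) = Σ_{j=4}^{6} e^(−3) · 3^j/j! ≈ 0.3193.

0.3193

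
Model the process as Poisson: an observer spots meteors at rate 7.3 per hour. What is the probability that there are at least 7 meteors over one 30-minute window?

Over the interval, μ = 7.3 × 0.5 = 3.65 (a 30-minute window = 0.5 hours).
P(N ≥ 7) = 1 − P(N ≤ 6) = 1 − Σ_{j=0}^{6} e^(−μ) μ^j/j! ≈ 0.0775.

0.0775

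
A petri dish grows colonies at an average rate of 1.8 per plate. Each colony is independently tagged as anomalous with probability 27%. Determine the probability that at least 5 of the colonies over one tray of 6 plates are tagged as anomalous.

0.1708

Thinning: the colonies that are tagged as anomalous themselves form a Poisson process with rate 0.27 × 1.8 = 0.486 per plate.
Over the interval, μ = 0.486 × 6 = 2.916 (a tray of 6 plates = 6 plates).
P(N ≥ 5) = 1 − P(N ≤ 4) ≈ 0.1708.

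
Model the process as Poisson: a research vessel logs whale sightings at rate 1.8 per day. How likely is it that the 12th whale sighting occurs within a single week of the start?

Over the interval, μ = 1.8 × 7 = 12.6 (a week = 7 days).
The 12th arrival falls in the interval iff at least 12 events occur there: P(S_12 ≤ t) = P(N ≥ 12) = 1 − P(N ≤ 11) ≈ 0.6050.

0.6050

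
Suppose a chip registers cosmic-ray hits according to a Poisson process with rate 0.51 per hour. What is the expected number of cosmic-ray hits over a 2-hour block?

1.02

E[N] = λt = 0.51 × 2 = 1.02 (a 2-hour block = 2 hours).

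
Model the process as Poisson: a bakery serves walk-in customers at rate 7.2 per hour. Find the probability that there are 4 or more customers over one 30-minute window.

0.4848

Over the interval, μ = 7.2 × 0.5 = 3.6 (a 30-minute window = 0.5 hours).
P(N ≥ 4) = 1 − P(N ≤ 3) = 1 − Σ_{j=0}^{3} e^(−μ) μ^j/j! ≈ 0.4848.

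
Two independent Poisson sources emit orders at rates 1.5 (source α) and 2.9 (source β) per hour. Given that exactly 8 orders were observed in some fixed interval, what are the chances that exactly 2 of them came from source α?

0.2668

Given the total, each event is independently from source α with probability p = λ_α/(λ_α+λ_β) = 1.5/4.4 ≈ 0.3409.
So K ~ Binomial(8, 1.5/4.4): P(K = 2) = C(8,2) · (1.5/4.4)^2 · (2.9/4.4)^6 ≈ 0.2668.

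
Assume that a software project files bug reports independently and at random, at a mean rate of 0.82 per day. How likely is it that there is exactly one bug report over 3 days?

Over the interval, μ = 0.82 × 3 = 2.46 (3 days).
P(N = 1) = e^(−μ) μ^1/1! = e^(−2.46) · 2.46^1/1 ≈ 0.2102.

0.2102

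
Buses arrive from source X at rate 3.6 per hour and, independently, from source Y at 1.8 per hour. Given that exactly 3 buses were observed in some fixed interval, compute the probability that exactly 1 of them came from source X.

Given the total, each event is independently from source X with probability p = λ_X/(λ_X+λ_Y) = 3.6/5.4 ≈ 0.6667.
So K ~ Binomial(3, 3.6/5.4): P(K = 1) = C(3,1) · (3.6/5.4)^1 · (1.8/5.4)^2 ≈ 0.2222.

0.2222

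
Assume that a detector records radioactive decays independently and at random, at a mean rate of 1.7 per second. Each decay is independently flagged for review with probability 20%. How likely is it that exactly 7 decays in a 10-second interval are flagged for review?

0.0348

Thinning: the decays that are flagged for review themselves form a Poisson process with rate 0.2 × 1.7 = 0.34 per second.
Over the interval, μ = 0.34 × 10 = 3.4 (a 10-second interval = 10 seconds).
P(N = 7) = e^(−3.4) · 3.4^7/7! ≈ 0.0348.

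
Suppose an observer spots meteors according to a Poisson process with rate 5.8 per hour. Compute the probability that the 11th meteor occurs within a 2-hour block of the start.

0.6095

Over the interval, μ = 5.8 × 2 = 11.6 (a 2-hour block = 2 hours).
The 11th arrival falls in the interval iff at least 11 events occur there: P(S_11 ≤ t) = P(N ≥ 11) = 1 − P(N ≤ 10) ≈ 0.6095.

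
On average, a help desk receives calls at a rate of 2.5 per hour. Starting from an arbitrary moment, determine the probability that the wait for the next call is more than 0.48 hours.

0.3012

The wait for the next event is exponential with rate λ = 2.5 per hour.
P(T > 0.48) = e^(−λt) = e^(−2.5 × 0.48) = e^(−1.2) ≈ 0.3012.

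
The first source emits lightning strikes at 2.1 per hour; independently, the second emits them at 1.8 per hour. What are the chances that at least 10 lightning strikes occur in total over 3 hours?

0.7304

Independent Poisson processes superpose: combined rate λ = 2.1 + 1.8 = 3.9 per hour.
Over the interval, μ = 3.9 × 3 = 11.7 (3 hours).
P(N ≥ 10) = 1 − P(N ≤ 9) ≈ 0.7304.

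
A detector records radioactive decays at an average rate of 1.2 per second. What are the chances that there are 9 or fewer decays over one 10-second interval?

Over the interval, μ = 1.2 × 10 = 12 (a 10-second interval = 10 seconds).
P(N ≤ 9) = Σ_{j=0}^{9} e^(−μ) μ^j/j! ≈ 0.2424.

0.2424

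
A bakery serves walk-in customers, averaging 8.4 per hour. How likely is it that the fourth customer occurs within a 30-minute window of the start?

0.6046

Over the interval, μ = 8.4 × 0.5 = 4.2 (a 30-minute window = 0.5 hours).
The fourth arrival falls in the interval iff at least 4 events occur there: P(S_4 ≤ t) = P(N ≥ 4) = 1 − P(N ≤ 3) ≈ 0.6046.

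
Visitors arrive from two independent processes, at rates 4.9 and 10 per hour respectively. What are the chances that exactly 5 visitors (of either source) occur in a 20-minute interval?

Independent Poisson processes superpose: combined rate λ = 4.9 + 10 = 14.9 per hour.
Over the interval, μ = 14.9 × 1/3 ≈ 4.96667 (a 20-minute interval = 1/3 hours).
P(N = 5) = e^(−4.96667) · 4.96667^5/5! ≈ 0.1754.

0.1754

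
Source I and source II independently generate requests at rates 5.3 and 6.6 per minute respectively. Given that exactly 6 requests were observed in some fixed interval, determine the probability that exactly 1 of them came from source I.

Given the total, each event is independently from source I with probability p = λ_I/(λ_I+λ_II) = 5.3/11.9 ≈ 0.4454.
So K ~ Binomial(6, 5.3/11.9): P(K = 1) = C(6,1) · (5.3/11.9)^1 · (6.6/11.9)^5 ≈ 0.1402.

0.1402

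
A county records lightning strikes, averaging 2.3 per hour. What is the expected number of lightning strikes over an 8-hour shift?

18.4

E[N] = λt = 2.3 × 8 = 18.4 (an 8-hour shift = 8 hours).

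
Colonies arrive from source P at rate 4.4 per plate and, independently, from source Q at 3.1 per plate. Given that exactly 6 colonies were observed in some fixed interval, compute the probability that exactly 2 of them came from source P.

Given the total, each event is independently from source P with probability p = λ_P/(λ_P+λ_Q) = 4.4/7.5 ≈ 0.5867.
So K ~ Binomial(6, 4.4/7.5): P(K = 2) = C(6,2) · (4.4/7.5)^2 · (3.1/7.5)^4 ≈ 0.1507.

0.1507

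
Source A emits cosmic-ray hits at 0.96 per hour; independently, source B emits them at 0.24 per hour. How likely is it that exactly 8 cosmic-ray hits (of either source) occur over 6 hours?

0.1337

Independent Poisson processes superpose: combined rate λ = 0.96 + 0.24 = 1.2 per hour.
Over the interval, μ = 1.2 × 6 = 7.2 (6 hours).
P(N = 8) = e^(−7.2) · 7.2^8/8! ≈ 0.1337.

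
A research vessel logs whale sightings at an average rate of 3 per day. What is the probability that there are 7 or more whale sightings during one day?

With mean μ = 3 per day,
P(N ≥ 7) = 1 − P(N ≤ 6) = 1 − Σ_{j=0}^{6} e^(−μ) μ^j/j! ≈ 0.0335.

0.0335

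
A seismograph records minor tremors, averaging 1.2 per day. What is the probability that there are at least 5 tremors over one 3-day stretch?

Over the interval, μ = 1.2 × 3 = 3.6 (a 3-day stretch = 3 days).
P(N ≥ 5) = 1 − P(N ≤ 4) = 1 − Σ_{j=0}^{4} e^(−μ) μ^j/j! ≈ 0.2936.

0.2936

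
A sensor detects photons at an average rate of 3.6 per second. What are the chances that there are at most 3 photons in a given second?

With mean μ = 3.6 per second,
P(N ≤ 3) = Σ_{j=0}^{3} e^(−μ) μ^j/j! ≈ 0.5152.

0.5152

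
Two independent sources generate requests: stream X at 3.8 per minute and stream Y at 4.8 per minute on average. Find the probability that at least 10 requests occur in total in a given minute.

0.3600

Independent Poisson processes superpose: combined rate λ = 3.8 + 4.8 = 8.6 per minute.
So μ = 8.6.
P(N ≥ 10) = 1 − P(N ≤ 9) ≈ 0.3600.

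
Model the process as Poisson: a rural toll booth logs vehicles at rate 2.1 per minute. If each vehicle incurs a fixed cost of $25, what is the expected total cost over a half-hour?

$1575

E[N] = 2.1 × 30 = 63 (a half-hour = 30 minutes); E[cost] = 63 × $25 = $1575.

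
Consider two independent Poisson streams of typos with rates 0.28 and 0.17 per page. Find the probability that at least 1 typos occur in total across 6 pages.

0.9328

Independent Poisson processes superpose: combined rate λ = 0.28 + 0.17 = 0.45 per page.
Over the interval, μ = 0.45 × 6 = 2.7 (6 pages).
P(N ≥ 1) = 1 − P(N ≤ 0) ≈ 0.9328.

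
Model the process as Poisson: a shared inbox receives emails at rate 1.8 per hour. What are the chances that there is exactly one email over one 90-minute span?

Over the interval, μ = 1.8 × 1.5 = 2.7 (a 90-minute span = 1.5 hours).
P(N = 1) = e^(−μ) μ^1/1! = e^(−2.7) · 2.7^1/1 ≈ 0.1815.

0.1815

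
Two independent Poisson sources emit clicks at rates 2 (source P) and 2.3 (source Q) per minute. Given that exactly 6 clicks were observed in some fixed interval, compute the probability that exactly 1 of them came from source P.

Given the total, each event is independently from source P with probability p = λ_P/(λ_P+λ_Q) = 2/4.3 ≈ 0.4651.
So K ~ Binomial(6, 2/4.3): P(K = 1) = C(6,1) · (2/4.3)^1 · (2.3/4.3)^5 ≈ 0.1222.

0.1222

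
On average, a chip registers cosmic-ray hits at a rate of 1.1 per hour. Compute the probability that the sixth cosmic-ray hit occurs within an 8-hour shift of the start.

0.8716

Over the interval, μ = 1.1 × 8 = 8.8 (an 8-hour shift = 8 hours).
The sixth arrival falls in the interval iff at least 6 events occur there: P(S_6 ≤ t) = P(N ≥ 6) = 1 − P(N ≤ 5) ≈ 0.8716.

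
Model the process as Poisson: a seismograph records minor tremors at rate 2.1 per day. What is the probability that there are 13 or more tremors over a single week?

0.7068

Over the interval, μ = 2.1 × 7 = 14.7 (a week = 7 days).
P(N ≥ 13) = 1 − P(N ≤ 12) = 1 − Σ_{j=0}^{12} e^(−μ) μ^j/j! ≈ 0.7068.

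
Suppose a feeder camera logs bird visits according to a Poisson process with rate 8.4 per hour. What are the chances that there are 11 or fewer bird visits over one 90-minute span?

Over the interval, μ = 8.4 × 1.5 = 12.6 (a 90-minute span = 1.5 hours).
P(N ≤ 11) = Σ_{j=0}^{11} e^(−μ) μ^j/j! ≈ 0.3950.

0.3950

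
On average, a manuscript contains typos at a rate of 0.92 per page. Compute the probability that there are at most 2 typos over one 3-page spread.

0.4790

Over the interval, μ = 0.92 × 3 = 2.76 (a 3-page spread = 3 pages).
P(N ≤ 2) = Σ_{j=0}^{2} e^(−μ) μ^j/j! ≈ 0.4790.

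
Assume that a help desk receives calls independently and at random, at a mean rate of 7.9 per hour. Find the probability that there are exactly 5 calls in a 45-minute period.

0.1626

Over the interval, μ = 7.9 × 0.75 = 5.925 (a 45-minute period = 0.75 hours).
P(N = 5) = e^(−μ) μ^5/5! = e^(−5.925) · 5.925^5/120 ≈ 0.1626.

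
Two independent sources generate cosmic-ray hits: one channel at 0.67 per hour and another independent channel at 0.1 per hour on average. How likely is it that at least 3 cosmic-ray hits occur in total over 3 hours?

0.4066

Independent Poisson processes superpose: combined rate λ = 0.67 + 0.1 = 0.77 per hour.
Over the interval, μ = 0.77 × 3 = 2.31 (3 hours).
P(N ≥ 3) = 1 − P(N ≤ 2) ≈ 0.4066.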